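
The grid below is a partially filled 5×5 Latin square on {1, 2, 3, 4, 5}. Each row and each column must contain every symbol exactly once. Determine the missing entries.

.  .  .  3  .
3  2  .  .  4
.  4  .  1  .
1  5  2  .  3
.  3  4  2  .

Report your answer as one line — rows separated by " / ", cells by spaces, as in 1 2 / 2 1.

4 1 5 3 2 / 3 2 1 5 4 / 2 4 3 1 5 / 1 5 2 4 3 / 5 3 4 2 1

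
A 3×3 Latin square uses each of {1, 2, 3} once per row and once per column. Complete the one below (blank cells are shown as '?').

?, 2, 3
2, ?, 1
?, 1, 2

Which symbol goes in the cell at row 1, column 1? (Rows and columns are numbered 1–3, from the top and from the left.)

row 1 has {2,3}; column 1 has {2} — only 1 is left for (r1,c1).

1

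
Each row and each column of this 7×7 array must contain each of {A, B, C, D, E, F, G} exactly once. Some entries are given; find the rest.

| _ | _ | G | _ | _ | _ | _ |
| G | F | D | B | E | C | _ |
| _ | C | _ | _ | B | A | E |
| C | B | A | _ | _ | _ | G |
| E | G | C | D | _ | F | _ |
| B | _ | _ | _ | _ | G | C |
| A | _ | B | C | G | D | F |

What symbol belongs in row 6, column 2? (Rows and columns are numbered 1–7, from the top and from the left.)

D

(r2,c7): row 2 has {B,C,D,E,F,G}; column 7 has {C,E,F,G}, so it must be A.
(r3,c3): row 3 has {A,B,C,E}; column 3 has {A,B,C,D,G}, so it must be F.
(r3,c4): row 3 has {A,B,C,E,F}; column 4 has {B,C,D}, so it must be G.
(r4,c6): row 4 has {A,B,C,G}; column 6 has {A,C,D,F,G}, so it must be E.
(r5,c5): row 5 has {C,D,E,F,G}; column 5 has {B,E,G}, so it must be A.
(r5,c7): row 5 has {A,C,D,E,F,G}; column 7 has {A,C,E,F,G}, so it must be B.
(r6,c3): row 6 has {B,C,G}; column 3 has {A,B,C,D,F,G}, so it must be E.
(r7,c2): row 7 has {A,B,C,D,F,G}; column 2 has {B,C,F,G}, so it must be E.
(r1,c6): row 1 has {G}; column 6 has {A,C,D,E,F,G}, so it must be B.
(r1,c7): row 1 has {B,G}; column 7 has {A,B,C,E,F,G}, so it must be D.
(r3,c1): row 3 has {A,B,C,E,F,G}; column 1 has {A,B,C,E,G}, so it must be D.
(r4,c4): row 4 has {A,B,C,E,G}; column 4 has {B,C,D,G}, so it must be F.
(r4,c5): row 4 has {A,B,C,E,F,G}; column 5 has {A,B,E,G}, so it must be D.
(r6,c4): row 6 has {B,C,E,G}; column 4 has {B,C,D,F,G}, so it must be A.
(r6,c5): row 6 has {A,B,C,E,G}; column 5 has {A,B,D,E,G}, so it must be F.
(r1,c1): row 1 has {B,D,G}; column 1 has {A,B,C,D,E,G}, so it must be F.
(r1,c2): row 1 has {B,D,F,G}; column 2 has {B,C,E,F,G}, so it must be A.
(r1,c4): row 1 has {A,B,D,F,G}; column 4 has {A,B,C,D,F,G}, so it must be E.
(r1,c5): row 1 has {A,B,D,E,F,G}; column 5 has {A,B,D,E,F,G}, so it must be C.
(r6,c2): row 6 has {A,B,C,E,F,G}; column 2 has {A,B,C,E,F,G}, so it must be D.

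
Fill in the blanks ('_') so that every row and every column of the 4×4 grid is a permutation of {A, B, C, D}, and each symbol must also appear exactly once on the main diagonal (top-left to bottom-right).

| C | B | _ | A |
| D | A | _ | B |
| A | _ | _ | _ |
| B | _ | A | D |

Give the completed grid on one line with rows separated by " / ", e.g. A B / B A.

C B D A / D A C B / A D B C / B C A D

(r1,c3) = D
(r2,c3) = C
(r3,c3) = B
(r3,c4) = C
(r4,c2) = C
(r3,c2) = D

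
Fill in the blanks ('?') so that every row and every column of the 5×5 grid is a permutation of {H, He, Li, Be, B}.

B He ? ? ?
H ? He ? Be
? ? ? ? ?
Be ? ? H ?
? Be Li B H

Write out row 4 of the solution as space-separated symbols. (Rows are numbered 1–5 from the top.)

Be Li B H He

(r1,c5) = Li
(r2,c4) = Li
(r4,c3) = B
(r4,c5) = He
(r5,c1) = He
(r1,c4) = Be
(r2,c2) = B
(r3,c1) = Li
(r3,c2) = H
(r3,c3) = Be
(r3,c4) = He
(r3,c5) = B
(r4,c2) = Li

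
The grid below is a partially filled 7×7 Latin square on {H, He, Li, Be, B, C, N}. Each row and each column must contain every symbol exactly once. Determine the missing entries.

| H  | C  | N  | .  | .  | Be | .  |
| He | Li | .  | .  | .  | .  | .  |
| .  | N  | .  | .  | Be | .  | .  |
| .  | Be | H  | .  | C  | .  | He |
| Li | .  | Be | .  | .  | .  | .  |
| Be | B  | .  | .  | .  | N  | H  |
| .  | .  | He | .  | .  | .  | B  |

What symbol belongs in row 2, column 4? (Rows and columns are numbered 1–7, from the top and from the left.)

Cell (r1,c7): row 1 has {H,Be,C,N}; column 7 has {H,He,B} → Li.
Cell (r3,c7): row 3 has {Be,N}; column 7 has {H,He,Li,B} → C.
Cell (r5,c7): row 5 has {Li,Be}; column 7 has {H,He,Li,B,C} → N.
Cell (r7,c2): row 7 has {He,B}; column 2 has {Li,Be,B,C,N} → H.
Cell (r2,c7): row 2 has {He,Li}; column 7 has {H,He,Li,B,C,N} → Be.
Cell (r3,c1): row 3 has {Be,C,N}; column 1 has {H,He,Li,Be} → B.
Cell (r3,c3): row 3 has {Be,B,C,N}; column 3 has {H,He,Be,N} → Li.
Cell (r4,c1): row 4 has {H,He,Be,C}; column 1 has {H,He,Li,Be,B} → N.
Cell (r5,c2): row 5 has {Li,Be,N}; column 2 has {H,Li,Be,B,C,N} → He.
Cell (r6,c3): row 6 has {H,Be,B,N}; column 3 has {H,He,Li,Be,N} → C.
Cell (r7,c1): row 7 has {H,He,B}; column 1 has {H,He,Li,Be,B,N} → C.
Cell (r7,c6): row 7 has {H,He,B,C}; column 6 has {Be,N} → Li.
Cell (r2,c3): row 2 has {He,Li,Be}; column 3 has {H,He,Li,Be,C,N} → B.
Cell (r4,c6): row 4 has {H,He,Be,C,N}; column 6 has {Li,Be,N} → B.
Cell (r7,c5): row 7 has {H,He,Li,B,C}; column 5 has {Be,C} → N.
Cell (r2,c5): row 2 has {He,Li,Be,B}; column 5 has {Be,C,N} → H.
Cell (r2,c6): row 2 has {H,He,Li,Be,B}; column 6 has {Li,Be,B,N} → C.
Cell (r4,c4): row 4 has {H,He,Be,B,C,N}; column 4 is empty so far → Li.
Cell (r5,c5): row 5 has {He,Li,Be,N}; column 5 has {H,Be,C,N} → B.
Cell (r5,c6): row 5 has {He,Li,Be,B,N}; column 6 has {Li,Be,B,C,N} → H.
Cell (r6,c4): row 6 has {H,Be,B,C,N}; column 4 has {Li} → He.
Cell (r6,c5): row 6 has {H,He,Be,B,C,N}; column 5 has {H,Be,B,C,N} → Li.
Cell (r7,c4): row 7 has {H,He,Li,B,C,N}; column 4 has {He,Li} → Be.
Cell (r1,c4): row 1 has {H,Li,Be,C,N}; column 4 has {He,Li,Be} → B.
Cell (r1,c5): row 1 has {H,Li,Be,B,C,N}; column 5 has {H,Li,Be,B,C,N} → He.
Cell (r2,c4): row 2 has {H,He,Li,Be,B,C}; column 4 has {He,Li,Be,B} → N.

N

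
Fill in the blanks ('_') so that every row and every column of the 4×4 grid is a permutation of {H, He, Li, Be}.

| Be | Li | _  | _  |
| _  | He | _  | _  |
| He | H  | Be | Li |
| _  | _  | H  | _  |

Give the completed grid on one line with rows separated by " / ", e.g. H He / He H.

(r1,c3): row 1 has {Li,Be}; column 3 has {H,Be}, so it must be He.
(r1,c4): row 1 has {He,Li,Be}; column 4 has {Li}, so it must be H.
(r2,c3): row 2 has {He}; column 3 has {H,He,Be}, so it must be Li.
(r2,c4): row 2 has {He,Li}; column 4 has {H,Li}, so it must be Be.
(r4,c1): row 4 has {H}; column 1 has {He,Be}, so it must be Li.
(r4,c2): row 4 has {H,Li}; column 2 has {H,He,Li}, so it must be Be.
(r4,c4): row 4 has {H,Li,Be}; column 4 has {H,Li,Be}, so it must be He.
(r2,c1): row 2 has {He,Li,Be}; column 1 has {He,Li,Be}, so it must be H.

Be Li He H / H He Li Be / He H Be Li / Li Be H He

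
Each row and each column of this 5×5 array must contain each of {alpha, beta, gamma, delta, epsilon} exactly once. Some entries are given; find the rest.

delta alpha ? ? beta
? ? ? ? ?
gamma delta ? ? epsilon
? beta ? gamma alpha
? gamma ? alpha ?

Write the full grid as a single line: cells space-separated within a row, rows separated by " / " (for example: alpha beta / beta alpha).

delta alpha gamma epsilon beta / alpha epsilon beta delta gamma / gamma delta alpha beta epsilon / epsilon beta delta gamma alpha / beta gamma epsilon alpha delta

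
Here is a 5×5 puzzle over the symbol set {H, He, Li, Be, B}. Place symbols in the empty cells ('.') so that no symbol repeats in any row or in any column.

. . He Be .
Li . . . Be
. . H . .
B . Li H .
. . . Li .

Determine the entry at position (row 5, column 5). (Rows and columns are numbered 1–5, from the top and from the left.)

(r1,c1): row 1 has {He,Be}; column 1 has {Li,B}, so it must be H.
(r2,c3): row 2 has {Li,Be}; column 3 has {H,He,Li}, so it must be B.
(r2,c4): row 2 has {Li,Be,B}; column 4 has {H,Li,Be}, so it must be He.
(r3,c4): row 3 has {H}; column 4 has {H,He,Li,Be}, so it must be B.
(r4,c5): row 4 has {H,Li,B}; column 5 has {Be}, so it must be He.
(r5,c3): row 5 has {Li}; column 3 has {H,He,Li,B}, so it must be Be.
(r2,c2): row 2 has {He,Li,Be,B}; column 2 is empty so far, so it must be H.
(r3,c5): row 3 has {H,B}; column 5 has {He,Be}, so it must be Li.
(r4,c2): row 4 has {H,He,Li,B}; column 2 has {H}, so it must be Be.
(r5,c1): row 5 has {Li,Be}; column 1 has {H,Li,B}, so it must be He.
(r5,c2): row 5 has {He,Li,Be}; column 2 has {H,Be}, so it must be B.
(r5,c5): row 5 has {He,Li,Be,B}; column 5 has {He,Li,Be}, so it must be H.

H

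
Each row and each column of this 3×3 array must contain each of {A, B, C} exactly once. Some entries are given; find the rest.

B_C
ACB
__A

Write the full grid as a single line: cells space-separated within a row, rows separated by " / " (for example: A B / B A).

B A C / A C B / C B A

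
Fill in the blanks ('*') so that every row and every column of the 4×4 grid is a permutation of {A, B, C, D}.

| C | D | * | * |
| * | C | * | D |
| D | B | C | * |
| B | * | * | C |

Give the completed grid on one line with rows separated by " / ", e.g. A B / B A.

C D A B / A C B D / D B C A / B A D C

row 2 has {C,D}; column 1 has {B,C,D} — only A is left for (r2,c1).
row 2 has {A,C,D}; column 3 has {C} — only B is left for (r2,c3).
row 3 has {B,C,D}; column 4 has {C,D} — only A is left for (r3,c4).
row 4 has {B,C}; column 2 has {B,C,D} — only A is left for (r4,c2).
row 4 has {A,B,C}; column 3 has {B,C} — only D is left for (r4,c3).
row 1 has {C,D}; column 3 has {B,C,D} — only A is left for (r1,c3).
row 1 has {A,C,D}; column 4 has {A,C,D} — only B is left for (r1,c4).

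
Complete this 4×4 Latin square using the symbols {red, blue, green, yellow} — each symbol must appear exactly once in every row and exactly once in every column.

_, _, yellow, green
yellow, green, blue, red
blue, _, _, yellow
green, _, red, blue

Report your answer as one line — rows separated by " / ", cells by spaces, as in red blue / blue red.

red blue yellow green / yellow green blue red / blue red green yellow / green yellow red blue

(r1,c1): row 1 has {green,yellow}; column 1 has {blue,green,yellow}, so it must be red.
(r1,c2): row 1 has {red,green,yellow}; column 2 has {green}, so it must be blue.
(r3,c2): row 3 has {blue,yellow}; column 2 has {blue,green}, so it must be red.
(r3,c3): row 3 has {red,blue,yellow}; column 3 has {red,blue,yellow}, so it must be green.
(r4,c2): row 4 has {red,blue,green}; column 2 has {red,blue,green}, so it must be yellow.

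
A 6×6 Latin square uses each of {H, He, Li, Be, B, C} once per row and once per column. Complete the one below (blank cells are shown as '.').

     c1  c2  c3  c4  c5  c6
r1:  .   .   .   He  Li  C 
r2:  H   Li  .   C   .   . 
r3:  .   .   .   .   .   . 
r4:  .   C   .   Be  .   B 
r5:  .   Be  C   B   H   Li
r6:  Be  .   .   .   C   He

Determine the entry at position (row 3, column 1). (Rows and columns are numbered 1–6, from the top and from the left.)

C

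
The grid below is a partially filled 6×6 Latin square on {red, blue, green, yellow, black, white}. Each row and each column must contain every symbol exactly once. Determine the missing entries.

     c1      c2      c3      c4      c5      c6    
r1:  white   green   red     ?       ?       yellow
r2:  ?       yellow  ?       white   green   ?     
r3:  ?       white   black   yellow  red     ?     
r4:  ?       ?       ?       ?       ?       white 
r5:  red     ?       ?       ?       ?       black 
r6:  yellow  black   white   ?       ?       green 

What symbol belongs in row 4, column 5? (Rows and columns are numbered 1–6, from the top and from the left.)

yellow

(r2,c3): row 2 has {green,yellow,white}; column 3 has {red,black,white}, so it must be blue.
(r2,c6): row 2 has {blue,green,yellow,white}; column 6 has {green,yellow,black,white}, so it must be red.
(r3,c6): row 3 has {red,yellow,black,white}; column 6 has {red,green,yellow,black,white}, so it must be blue.
(r5,c2): row 5 has {red,black}; column 2 has {green,yellow,black,white}, so it must be blue.
(r5,c4): row 5 has {red,blue,black}; column 4 has {yellow,white}, so it must be green.
(r6,c5): row 6 has {green,yellow,black,white}; column 5 has {red,green}, so it must be blue.
(r1,c5): row 1 has {red,green,yellow,white}; column 5 has {red,blue,green}, so it must be black.
(r2,c1): row 2 has {red,blue,green,yellow,white}; column 1 has {red,yellow,white}, so it must be black.
(r3,c1): row 3 has {red,blue,yellow,black,white}; column 1 has {red,yellow,black,white}, so it must be green.
(r4,c1): row 4 has {white}; column 1 has {red,green,yellow,black,white}, so it must be blue.
(r4,c2): row 4 has {blue,white}; column 2 has {blue,green,yellow,black,white}, so it must be red.
(r4,c4): row 4 has {red,blue,white}; column 4 has {green,yellow,white}, so it must be black.
(r4,c5): row 4 has {red,blue,black,white}; column 5 has {red,blue,green,black}, so it must be yellow.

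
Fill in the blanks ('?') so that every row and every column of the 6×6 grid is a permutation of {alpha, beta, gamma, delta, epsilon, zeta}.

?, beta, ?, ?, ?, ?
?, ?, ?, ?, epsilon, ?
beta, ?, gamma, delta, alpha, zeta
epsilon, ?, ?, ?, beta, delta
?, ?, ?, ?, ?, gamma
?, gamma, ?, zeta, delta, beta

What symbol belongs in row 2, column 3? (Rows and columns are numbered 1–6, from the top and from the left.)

zeta

Cell (r2,c6): row 2 has {epsilon}; column 6 has {beta,gamma,delta,zeta} → alpha.
Cell (r3,c2): row 3 has {alpha,beta,gamma,delta,zeta}; column 2 has {beta,gamma} → epsilon.
Cell (r5,c5): row 5 has {gamma}; column 5 has {alpha,beta,delta,epsilon} → zeta.
Cell (r6,c1): row 6 has {beta,gamma,delta,zeta}; column 1 has {beta,epsilon} → alpha.
Cell (r6,c3): row 6 has {alpha,beta,gamma,delta,zeta}; column 3 has {gamma} → epsilon.
Cell (r1,c5): row 1 has {beta}; column 5 has {alpha,beta,delta,epsilon,zeta} → gamma.
Cell (r1,c6): row 1 has {beta,gamma}; column 6 has {alpha,beta,gamma,delta,zeta} → epsilon.
Cell (r5,c1): row 5 has {gamma,zeta}; column 1 has {alpha,beta,epsilon} → delta.
Cell (r5,c2): row 5 has {gamma,delta,zeta}; column 2 has {beta,gamma,epsilon} → alpha.
Cell (r5,c3): row 5 has {alpha,gamma,delta,zeta}; column 3 has {gamma,epsilon} → beta.
Cell (r5,c4): row 5 has {alpha,beta,gamma,delta,zeta}; column 4 has {delta,zeta} → epsilon.
Cell (r1,c1): row 1 has {beta,gamma,epsilon}; column 1 has {alpha,beta,delta,epsilon} → zeta.
Cell (r1,c4): row 1 has {beta,gamma,epsilon,zeta}; column 4 has {delta,epsilon,zeta} → alpha.
Cell (r2,c1): row 2 has {alpha,epsilon}; column 1 has {alpha,beta,delta,epsilon,zeta} → gamma.
Cell (r2,c4): row 2 has {alpha,gamma,epsilon}; column 4 has {alpha,delta,epsilon,zeta} → beta.
Cell (r4,c2): row 4 has {beta,delta,epsilon}; column 2 has {alpha,beta,gamma,epsilon} → zeta.
Cell (r4,c3): row 4 has {beta,delta,epsilon,zeta}; column 3 has {beta,gamma,epsilon} → alpha.
Cell (r4,c4): row 4 has {alpha,beta,delta,epsilon,zeta}; column 4 has {alpha,beta,delta,epsilon,zeta} → gamma.
Cell (r1,c3): row 1 has {alpha,beta,gamma,epsilon,zeta}; column 3 has {alpha,beta,gamma,epsilon} → delta.
Cell (r2,c2): row 2 has {alpha,beta,gamma,epsilon}; column 2 has {alpha,beta,gamma,epsilon,zeta} → delta.
Cell (r2,c3): row 2 has {alpha,beta,gamma,delta,epsilon}; column 3 has {alpha,beta,gamma,delta,epsilon} → zeta.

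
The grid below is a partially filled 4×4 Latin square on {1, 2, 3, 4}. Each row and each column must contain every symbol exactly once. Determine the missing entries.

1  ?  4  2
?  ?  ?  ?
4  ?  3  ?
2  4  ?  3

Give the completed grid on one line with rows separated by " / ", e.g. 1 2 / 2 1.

1 3 4 2 / 3 1 2 4 / 4 2 3 1 / 2 4 1 3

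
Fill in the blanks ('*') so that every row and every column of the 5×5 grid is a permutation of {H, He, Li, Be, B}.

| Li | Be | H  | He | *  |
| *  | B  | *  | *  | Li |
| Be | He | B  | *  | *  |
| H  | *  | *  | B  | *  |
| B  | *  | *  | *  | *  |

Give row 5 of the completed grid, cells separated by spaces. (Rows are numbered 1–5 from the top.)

B H Li Be He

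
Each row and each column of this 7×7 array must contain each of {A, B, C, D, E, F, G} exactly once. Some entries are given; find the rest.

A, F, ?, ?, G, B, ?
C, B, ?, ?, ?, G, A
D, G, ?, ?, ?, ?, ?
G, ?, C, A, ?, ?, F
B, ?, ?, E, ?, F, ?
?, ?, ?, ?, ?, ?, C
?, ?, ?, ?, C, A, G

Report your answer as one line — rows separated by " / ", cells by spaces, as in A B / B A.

At row 5, column 7: row 5 has {B,E,F}; column 7 has {A,C,F,G}; that leaves D.
At row 1, column 7: row 1 has {A,B,F,G}; column 7 has {A,C,D,F,G}; that leaves E.
At row 3, column 7: row 3 has {D,G}; column 7 has {A,C,D,E,F,G}; that leaves B.
At row 5, column 5: row 5 has {B,D,E,F}; column 5 has {C,G}; that leaves A.
At row 1, column 3: row 1 has {A,B,E,F,G}; column 3 has {C}; that leaves D.
At row 1, column 4: row 1 has {A,B,D,E,F,G}; column 4 has {A,E}; that leaves C.
At row 3, column 4: row 3 has {B,D,G}; column 4 has {A,C,E}; that leaves F.
At row 3, column 5: row 3 has {B,D,F,G}; column 5 has {A,C,G}; that leaves E.
At row 3, column 6: row 3 has {B,D,E,F,G}; column 6 has {A,B,F,G}; that leaves C.
At row 5, column 2: row 5 has {A,B,D,E,F}; column 2 has {B,F,G}; that leaves C.
At row 5, column 3: row 5 has {A,B,C,D,E,F}; column 3 has {C,D}; that leaves G.
At row 2, column 4: row 2 has {A,B,C,G}; column 4 has {A,C,E,F}; that leaves D.
At row 2, column 5: row 2 has {A,B,C,D,G}; column 5 has {A,C,E,G}; that leaves F.
At row 3, column 3: row 3 has {B,C,D,E,F,G}; column 3 has {C,D,G}; that leaves A.
At row 7, column 4: row 7 has {A,C,G}; column 4 has {A,C,D,E,F}; that leaves B.
At row 2, column 3: row 2 has {A,B,C,D,F,G}; column 3 has {A,C,D,G}; that leaves E.
At row 6, column 4: row 6 has {C}; column 4 has {A,B,C,D,E,F}; that leaves G.
At row 7, column 3: row 7 has {A,B,C,G}; column 3 has {A,C,D,E,G}; that leaves F.
At row 6, column 3: row 6 has {C,G}; column 3 has {A,C,D,E,F,G}; that leaves B.
At row 6, column 5: row 6 has {B,C,G}; column 5 has {A,C,E,F,G}; that leaves D.
At row 6, column 6: row 6 has {B,C,D,G}; column 6 has {A,B,C,F,G}; that leaves E.
At row 7, column 1: row 7 has {A,B,C,F,G}; column 1 has {A,B,C,D,G}; that leaves E.
At row 7, column 2: row 7 has {A,B,C,E,F,G}; column 2 has {B,C,F,G}; that leaves D.
At row 4, column 2: row 4 has {A,C,F,G}; column 2 has {B,C,D,F,G}; that leaves E.
At row 4, column 5: row 4 has {A,C,E,F,G}; column 5 has {A,C,D,E,F,G}; that leaves B.
At row 4, column 6: row 4 has {A,B,C,E,F,G}; column 6 has {A,B,C,E,F,G}; that leaves D.
At row 6, column 1: row 6 has {B,C,D,E,G}; column 1 has {A,B,C,D,E,G}; that leaves F.
At row 6, column 2: row 6 has {B,C,D,E,F,G}; column 2 has {B,C,D,E,F,G}; that leaves A.

A F D C G B E / C B E D F G A / D G A F E C B / G E C A B D F / B C G E A F D / F A B G D E C / E D F B C A G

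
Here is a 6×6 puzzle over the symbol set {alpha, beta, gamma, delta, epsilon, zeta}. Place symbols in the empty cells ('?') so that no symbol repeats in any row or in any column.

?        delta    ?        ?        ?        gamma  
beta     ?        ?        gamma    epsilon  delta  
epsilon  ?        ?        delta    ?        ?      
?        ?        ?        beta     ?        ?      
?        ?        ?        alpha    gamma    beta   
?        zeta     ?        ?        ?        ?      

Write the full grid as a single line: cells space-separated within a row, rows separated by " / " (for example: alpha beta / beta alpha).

alpha delta epsilon zeta beta gamma / beta alpha zeta gamma epsilon delta / epsilon beta gamma delta alpha zeta / delta gamma alpha beta zeta epsilon / zeta epsilon delta alpha gamma beta / gamma zeta beta epsilon delta alpha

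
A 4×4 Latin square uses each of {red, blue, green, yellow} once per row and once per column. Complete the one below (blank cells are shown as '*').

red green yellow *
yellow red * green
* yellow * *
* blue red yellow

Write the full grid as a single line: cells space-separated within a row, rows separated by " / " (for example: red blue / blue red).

red green yellow blue / yellow red blue green / blue yellow green red / green blue red yellow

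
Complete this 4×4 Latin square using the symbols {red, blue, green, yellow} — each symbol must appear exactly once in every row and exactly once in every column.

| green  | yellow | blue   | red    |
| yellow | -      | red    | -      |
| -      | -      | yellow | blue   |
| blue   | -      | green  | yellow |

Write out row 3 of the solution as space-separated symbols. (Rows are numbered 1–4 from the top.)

At row 2, column 4: row 2 has {red,yellow}; column 4 has {red,blue,yellow}; that leaves green.
At row 3, column 1: row 3 has {blue,yellow}; column 1 has {blue,green,yellow}; that leaves red.
At row 3, column 2: row 3 has {red,blue,yellow}; column 2 has {yellow}; that leaves green.

red green yellow blue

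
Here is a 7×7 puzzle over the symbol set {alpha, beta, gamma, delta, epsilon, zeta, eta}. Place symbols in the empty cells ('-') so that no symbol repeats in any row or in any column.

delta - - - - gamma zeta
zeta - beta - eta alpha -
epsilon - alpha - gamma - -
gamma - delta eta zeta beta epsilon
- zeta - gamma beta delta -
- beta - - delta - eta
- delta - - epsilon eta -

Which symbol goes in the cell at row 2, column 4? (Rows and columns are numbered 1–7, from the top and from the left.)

epsilon

row 1 has {gamma,delta,zeta}; column 5 has {beta,gamma,delta,epsilon,zeta,eta} — only alpha is left for (r1,c5).
row 3 has {alpha,gamma,epsilon}; column 2 has {beta,delta,zeta} — only eta is left for (r3,c2).
row 3 has {alpha,gamma,epsilon,eta}; column 6 has {alpha,beta,gamma,delta,eta} — only zeta is left for (r3,c6).
row 4 has {beta,gamma,delta,epsilon,zeta,eta}; column 2 has {beta,delta,zeta,eta} — only alpha is left for (r4,c2).
row 5 has {beta,gamma,delta,zeta}; column 7 has {epsilon,zeta,eta} — only alpha is left for (r5,c7).
row 6 has {beta,delta,eta}; column 1 has {gamma,delta,epsilon,zeta} — only alpha is left for (r6,c1).
row 6 has {alpha,beta,delta,eta}; column 6 has {alpha,beta,gamma,delta,zeta,eta} — only epsilon is left for (r6,c6).
row 7 has {delta,epsilon,eta}; column 1 has {alpha,gamma,delta,epsilon,zeta} — only beta is left for (r7,c1).
row 7 has {beta,delta,epsilon,eta}; column 7 has {alpha,epsilon,zeta,eta} — only gamma is left for (r7,c7).
row 1 has {alpha,gamma,delta,zeta}; column 2 has {alpha,beta,delta,zeta,eta} — only epsilon is left for (r1,c2).
row 1 has {alpha,gamma,delta,epsilon,zeta}; column 3 has {alpha,beta,delta} — only eta is left for (r1,c3).
row 1 has {alpha,gamma,delta,epsilon,zeta,eta}; column 4 has {gamma,eta} — only beta is left for (r1,c4).
row 2 has {alpha,beta,zeta,eta}; column 2 has {alpha,beta,delta,epsilon,zeta,eta} — only gamma is left for (r2,c2).
row 2 has {alpha,beta,gamma,zeta,eta}; column 7 has {alpha,gamma,epsilon,zeta,eta} — only delta is left for (r2,c7).
row 3 has {alpha,gamma,epsilon,zeta,eta}; column 4 has {beta,gamma,eta} — only delta is left for (r3,c4).
row 3 has {alpha,gamma,delta,epsilon,zeta,eta}; column 7 has {alpha,gamma,delta,epsilon,zeta,eta} — only beta is left for (r3,c7).
row 5 has {alpha,beta,gamma,delta,zeta}; column 1 has {alpha,beta,gamma,delta,epsilon,zeta} — only eta is left for (r5,c1).
row 5 has {alpha,beta,gamma,delta,zeta,eta}; column 3 has {alpha,beta,delta,eta} — only epsilon is left for (r5,c3).
row 6 has {alpha,beta,delta,epsilon,eta}; column 4 has {beta,gamma,delta,eta} — only zeta is left for (r6,c4).
row 7 has {beta,gamma,delta,epsilon,eta}; column 3 has {alpha,beta,delta,epsilon,eta} — only zeta is left for (r7,c3).
row 7 has {beta,gamma,delta,epsilon,zeta,eta}; column 4 has {beta,gamma,delta,zeta,eta} — only alpha is left for (r7,c4).
row 2 has {alpha,beta,gamma,delta,zeta,eta}; column 4 has {alpha,beta,gamma,delta,zeta,eta} — only epsilon is left for (r2,c4).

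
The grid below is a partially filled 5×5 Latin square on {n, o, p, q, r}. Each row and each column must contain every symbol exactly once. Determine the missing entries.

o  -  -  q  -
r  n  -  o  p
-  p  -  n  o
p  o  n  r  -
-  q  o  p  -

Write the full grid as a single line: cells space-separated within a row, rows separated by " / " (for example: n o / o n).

Cell (r1,c2): row 1 has {o,q}; column 2 has {n,o,p,q} → r.
Cell (r1,c3): row 1 has {o,q,r}; column 3 has {n,o} → p.
Cell (r1,c5): row 1 has {o,p,q,r}; column 5 has {o,p} → n.
Cell (r2,c3): row 2 has {n,o,p,r}; column 3 has {n,o,p} → q.
Cell (r3,c1): row 3 has {n,o,p}; column 1 has {o,p,r} → q.
Cell (r3,c3): row 3 has {n,o,p,q}; column 3 has {n,o,p,q} → r.
Cell (r4,c5): row 4 has {n,o,p,r}; column 5 has {n,o,p} → q.
Cell (r5,c1): row 5 has {o,p,q}; column 1 has {o,p,q,r} → n.
Cell (r5,c5): row 5 has {n,o,p,q}; column 5 has {n,o,p,q} → r.

o r p q n / r n q o p / q p r n o / p o n r q / n q o p r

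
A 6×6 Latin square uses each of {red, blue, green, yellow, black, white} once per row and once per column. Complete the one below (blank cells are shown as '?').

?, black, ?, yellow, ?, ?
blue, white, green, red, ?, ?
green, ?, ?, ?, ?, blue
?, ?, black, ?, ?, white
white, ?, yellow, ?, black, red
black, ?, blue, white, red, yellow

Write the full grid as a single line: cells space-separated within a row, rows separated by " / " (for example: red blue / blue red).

red black white yellow blue green / blue white green red yellow black / green yellow red black white blue / yellow red black blue green white / white blue yellow green black red / black green blue white red yellow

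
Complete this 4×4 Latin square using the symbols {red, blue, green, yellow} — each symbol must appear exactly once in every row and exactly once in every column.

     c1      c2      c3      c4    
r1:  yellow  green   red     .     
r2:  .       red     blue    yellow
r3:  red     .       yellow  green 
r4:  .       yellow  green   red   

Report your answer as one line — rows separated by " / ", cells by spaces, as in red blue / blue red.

yellow green red blue / green red blue yellow / red blue yellow green / blue yellow green red

row 1 has {red,green,yellow}; column 4 has {red,green,yellow} — only blue is left for (r1,c4).
row 2 has {red,blue,yellow}; column 1 has {red,yellow} — only green is left for (r2,c1).
row 3 has {red,green,yellow}; column 2 has {red,green,yellow} — only blue is left for (r3,c2).
row 4 has {red,green,yellow}; column 1 has {red,green,yellow} — only blue is left for (r4,c1).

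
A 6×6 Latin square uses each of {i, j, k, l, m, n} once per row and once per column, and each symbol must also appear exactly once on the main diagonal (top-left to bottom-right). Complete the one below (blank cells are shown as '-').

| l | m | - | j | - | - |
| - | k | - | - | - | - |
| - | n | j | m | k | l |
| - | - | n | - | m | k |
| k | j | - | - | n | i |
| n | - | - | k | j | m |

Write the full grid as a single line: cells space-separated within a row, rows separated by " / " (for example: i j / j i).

l m k j i n / m k i n l j / i n j m k l / j l n i m k / k j m l n i / n i l k j m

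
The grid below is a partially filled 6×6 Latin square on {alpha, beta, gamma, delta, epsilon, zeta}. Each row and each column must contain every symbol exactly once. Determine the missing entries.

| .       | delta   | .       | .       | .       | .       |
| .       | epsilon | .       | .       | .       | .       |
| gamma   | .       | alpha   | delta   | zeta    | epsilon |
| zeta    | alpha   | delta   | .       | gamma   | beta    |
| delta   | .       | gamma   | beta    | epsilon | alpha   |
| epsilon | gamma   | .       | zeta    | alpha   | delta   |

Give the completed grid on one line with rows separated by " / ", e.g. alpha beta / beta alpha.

row 1 has {delta}; column 5 has {alpha,gamma,epsilon,zeta} — only beta is left for (r1,c5).
row 2 has {epsilon}; column 5 has {alpha,beta,gamma,epsilon,zeta} — only delta is left for (r2,c5).
row 3 has {alpha,gamma,delta,epsilon,zeta}; column 2 has {alpha,gamma,delta,epsilon} — only beta is left for (r3,c2).
row 4 has {alpha,beta,gamma,delta,zeta}; column 4 has {beta,delta,zeta} — only epsilon is left for (r4,c4).
row 5 has {alpha,beta,gamma,delta,epsilon}; column 2 has {alpha,beta,gamma,delta,epsilon} — only zeta is left for (r5,c2).
row 6 has {alpha,gamma,delta,epsilon,zeta}; column 3 has {alpha,gamma,delta} — only beta is left for (r6,c3).
row 1 has {beta,delta}; column 1 has {gamma,delta,epsilon,zeta} — only alpha is left for (r1,c1).
row 1 has {alpha,beta,delta}; column 4 has {beta,delta,epsilon,zeta} — only gamma is left for (r1,c4).
row 1 has {alpha,beta,gamma,delta}; column 6 has {alpha,beta,delta,epsilon} — only zeta is left for (r1,c6).
row 2 has {delta,epsilon}; column 1 has {alpha,gamma,delta,epsilon,zeta} — only beta is left for (r2,c1).
row 2 has {beta,delta,epsilon}; column 3 has {alpha,beta,gamma,delta} — only zeta is left for (r2,c3).
row 2 has {beta,delta,epsilon,zeta}; column 4 has {beta,gamma,delta,epsilon,zeta} — only alpha is left for (r2,c4).
row 2 has {alpha,beta,delta,epsilon,zeta}; column 6 has {alpha,beta,delta,epsilon,zeta} — only gamma is left for (r2,c6).
row 1 has {alpha,beta,gamma,delta,zeta}; column 3 has {alpha,beta,gamma,delta,zeta} — only epsilon is left for (r1,c3).

alpha delta epsilon gamma beta zeta / beta epsilon zeta alpha delta gamma / gamma beta alpha delta zeta epsilon / zeta alpha delta epsilon gamma beta / delta zeta gamma beta epsilon alpha / epsilon gamma beta zeta alpha delta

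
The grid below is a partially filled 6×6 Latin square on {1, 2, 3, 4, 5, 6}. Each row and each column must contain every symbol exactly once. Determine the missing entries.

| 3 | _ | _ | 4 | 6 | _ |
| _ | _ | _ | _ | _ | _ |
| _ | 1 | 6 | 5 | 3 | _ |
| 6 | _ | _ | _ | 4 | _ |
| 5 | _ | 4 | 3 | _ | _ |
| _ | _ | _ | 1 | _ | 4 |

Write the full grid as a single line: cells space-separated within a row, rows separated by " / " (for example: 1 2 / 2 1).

3 5 2 4 6 1 / 1 4 5 6 2 3 / 4 1 6 5 3 2 / 6 3 1 2 4 5 / 5 2 4 3 1 6 / 2 6 3 1 5 4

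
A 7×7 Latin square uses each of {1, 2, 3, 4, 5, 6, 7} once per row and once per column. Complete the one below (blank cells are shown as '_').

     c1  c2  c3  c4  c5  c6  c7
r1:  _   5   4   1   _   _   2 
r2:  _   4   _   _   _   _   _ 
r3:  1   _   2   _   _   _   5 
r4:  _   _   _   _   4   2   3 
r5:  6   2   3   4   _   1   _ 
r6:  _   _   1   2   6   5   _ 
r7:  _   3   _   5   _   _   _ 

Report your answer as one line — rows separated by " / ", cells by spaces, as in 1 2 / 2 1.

7 5 4 1 3 6 2 / 2 4 5 7 1 3 6 / 1 6 2 3 7 4 5 / 5 1 7 6 4 2 3 / 6 2 3 4 5 1 7 / 3 7 1 2 6 5 4 / 4 3 6 5 2 7 1

row 5 has {1,2,3,4,6}; column 7 has {2,3,5} — only 7 is left for (r5,c7).
row 6 has {1,2,5,6}; column 2 has {2,3,4,5} — only 7 is left for (r6,c2).
row 6 has {1,2,5,6,7}; column 7 has {2,3,5,7} — only 4 is left for (r6,c7).
row 3 has {1,2,5}; column 2 has {2,3,4,5,7} — only 6 is left for (r3,c2).
row 4 has {2,3,4}; column 2 has {2,3,4,5,6,7} — only 1 is left for (r4,c2).
row 5 has {1,2,3,4,6,7}; column 5 has {4,6} — only 5 is left for (r5,c5).
row 6 has {1,2,4,5,6,7}; column 1 has {1,6} — only 3 is left for (r6,c1).
row 1 has {1,2,4,5}; column 1 has {1,3,6} — only 7 is left for (r1,c1).
row 1 has {1,2,4,5,7}; column 5 has {4,5,6} — only 3 is left for (r1,c5).
row 1 has {1,2,3,4,5,7}; column 6 has {1,2,5} — only 6 is left for (r1,c6).
row 3 has {1,2,5,6}; column 5 has {3,4,5,6} — only 7 is left for (r3,c5).
row 4 has {1,2,3,4}; column 1 has {1,3,6,7} — only 5 is left for (r4,c1).
row 2 has {4}; column 1 has {1,3,5,6,7} — only 2 is left for (r2,c1).
row 2 has {2,4}; column 5 has {3,4,5,6,7} — only 1 is left for (r2,c5).
row 2 has {1,2,4}; column 7 has {2,3,4,5,7} — only 6 is left for (r2,c7).
row 3 has {1,2,5,6,7}; column 4 has {1,2,4,5} — only 3 is left for (r3,c4).
row 3 has {1,2,3,5,6,7}; column 6 has {1,2,5,6} — only 4 is left for (r3,c6).
row 7 has {3,5}; column 1 has {1,2,3,5,6,7} — only 4 is left for (r7,c1).
row 7 has {3,4,5}; column 5 has {1,3,4,5,6,7} — only 2 is left for (r7,c5).
row 7 has {2,3,4,5}; column 6 has {1,2,4,5,6} — only 7 is left for (r7,c6).
row 7 has {2,3,4,5,7}; column 7 has {2,3,4,5,6,7} — only 1 is left for (r7,c7).
row 2 has {1,2,4,6}; column 4 has {1,2,3,4,5} — only 7 is left for (r2,c4).
row 2 has {1,2,4,6,7}; column 6 has {1,2,4,5,6,7} — only 3 is left for (r2,c6).
row 4 has {1,2,3,4,5}; column 4 has {1,2,3,4,5,7} — only 6 is left for (r4,c4).
row 7 has {1,2,3,4,5,7}; column 3 has {1,2,3,4} — only 6 is left for (r7,c3).
row 2 has {1,2,3,4,6,7}; column 3 has {1,2,3,4,6} — only 5 is left for (r2,c3).
row 4 has {1,2,3,4,5,6}; column 3 has {1,2,3,4,5,6} — only 7 is left for (r4,c3).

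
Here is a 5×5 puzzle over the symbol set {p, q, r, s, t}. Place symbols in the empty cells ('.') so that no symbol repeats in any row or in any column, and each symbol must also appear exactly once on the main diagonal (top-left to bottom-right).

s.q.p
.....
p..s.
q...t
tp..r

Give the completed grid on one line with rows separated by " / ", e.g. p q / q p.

(r2,c1) = r
(r3,c3) = t
(r3,c5) = q
(r4,c4) = p
(r5,c3) = s
(r5,c4) = q
(r2,c2) = q
(r2,c3) = p
(r2,c4) = t
(r2,c5) = s
(r3,c2) = r
(r4,c2) = s
(r4,c3) = r
(r1,c2) = t
(r1,c4) = r

s t q r p / r q p t s / p r t s q / q s r p t / t p s q r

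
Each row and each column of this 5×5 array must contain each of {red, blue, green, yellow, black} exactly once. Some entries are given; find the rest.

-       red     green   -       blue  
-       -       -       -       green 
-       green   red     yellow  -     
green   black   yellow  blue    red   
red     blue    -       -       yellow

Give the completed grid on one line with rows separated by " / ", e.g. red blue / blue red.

yellow red green black blue / black yellow blue red green / blue green red yellow black / green black yellow blue red / red blue black green yellow

row 1 has {red,blue,green}; column 4 has {blue,yellow} — only black is left for (r1,c4).
row 2 has {green}; column 2 has {red,blue,green,black} — only yellow is left for (r2,c2).
row 2 has {green,yellow}; column 4 has {blue,yellow,black} — only red is left for (r2,c4).
row 3 has {red,green,yellow}; column 5 has {red,blue,green,yellow} — only black is left for (r3,c5).
row 5 has {red,blue,yellow}; column 3 has {red,green,yellow} — only black is left for (r5,c3).
row 5 has {red,blue,yellow,black}; column 4 has {red,blue,yellow,black} — only green is left for (r5,c4).
row 1 has {red,blue,green,black}; column 1 has {red,green} — only yellow is left for (r1,c1).
row 2 has {red,green,yellow}; column 3 has {red,green,yellow,black} — only blue is left for (r2,c3).
row 3 has {red,green,yellow,black}; column 1 has {red,green,yellow} — only blue is left for (r3,c1).
row 2 has {red,blue,green,yellow}; column 1 has {red,blue,green,yellow} — only black is left for (r2,c1).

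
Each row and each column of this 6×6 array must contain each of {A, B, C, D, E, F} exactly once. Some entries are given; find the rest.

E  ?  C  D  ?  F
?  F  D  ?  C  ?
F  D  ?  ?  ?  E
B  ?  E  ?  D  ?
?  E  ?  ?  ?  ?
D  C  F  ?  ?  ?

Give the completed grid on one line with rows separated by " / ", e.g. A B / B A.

E B C D A F / A F D E C B / F D A C B E / B A E F D C / C E B A F D / D C F B E A

Cell (r2,c1): row 2 has {C,D,F}; column 1 has {B,D,E,F} → A.
Cell (r2,c6): row 2 has {A,C,D,F}; column 6 has {E,F} → B.
Cell (r4,c2): row 4 has {B,D,E}; column 2 has {C,D,E,F} → A.
Cell (r4,c6): row 4 has {A,B,D,E}; column 6 has {B,E,F} → C.
Cell (r5,c1): row 5 has {E}; column 1 has {A,B,D,E,F} → C.
Cell (r6,c6): row 6 has {C,D,F}; column 6 has {B,C,E,F} → A.
Cell (r1,c2): row 1 has {C,D,E,F}; column 2 has {A,C,D,E,F} → B.
Cell (r1,c5): row 1 has {B,C,D,E,F}; column 5 has {C,D} → A.
Cell (r2,c4): row 2 has {A,B,C,D,F}; column 4 has {D} → E.
Cell (r3,c5): row 3 has {D,E,F}; column 5 has {A,C,D} → B.
Cell (r4,c4): row 4 has {A,B,C,D,E}; column 4 has {D,E} → F.
Cell (r5,c5): row 5 has {C,E}; column 5 has {A,B,C,D} → F.
Cell (r5,c6): row 5 has {C,E,F}; column 6 has {A,B,C,E,F} → D.
Cell (r6,c4): row 6 has {A,C,D,F}; column 4 has {D,E,F} → B.
Cell (r6,c5): row 6 has {A,B,C,D,F}; column 5 has {A,B,C,D,F} → E.
Cell (r3,c3): row 3 has {B,D,E,F}; column 3 has {C,D,E,F} → A.
Cell (r3,c4): row 3 has {A,B,D,E,F}; column 4 has {B,D,E,F} → C.
Cell (r5,c3): row 5 has {C,D,E,F}; column 3 has {A,C,D,E,F} → B.
Cell (r5,c4): row 5 has {B,C,D,E,F}; column 4 has {B,C,D,E,F} → A.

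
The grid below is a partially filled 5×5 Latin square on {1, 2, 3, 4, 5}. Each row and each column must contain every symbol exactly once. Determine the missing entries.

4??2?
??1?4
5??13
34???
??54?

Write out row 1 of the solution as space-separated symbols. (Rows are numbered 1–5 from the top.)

4 1 3 2 5

(r1,c3) = 3
(r2,c1) = 2
(r3,c2) = 2
(r3,c3) = 4
(r4,c3) = 2
(r4,c4) = 5
(r4,c5) = 1
(r5,c1) = 1
(r5,c2) = 3
(r5,c5) = 2
(r1,c5) = 5
(r2,c2) = 5
(r2,c4) = 3
(r1,c2) = 1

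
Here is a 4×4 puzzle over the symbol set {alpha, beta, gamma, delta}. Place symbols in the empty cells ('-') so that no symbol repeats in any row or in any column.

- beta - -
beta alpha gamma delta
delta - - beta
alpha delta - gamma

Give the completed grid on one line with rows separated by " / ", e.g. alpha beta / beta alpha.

Cell (r1,c1): row 1 has {beta}; column 1 has {alpha,beta,delta} → gamma.
Cell (r1,c4): row 1 has {beta,gamma}; column 4 has {beta,gamma,delta} → alpha.
Cell (r3,c2): row 3 has {beta,delta}; column 2 has {alpha,beta,delta} → gamma.
Cell (r3,c3): row 3 has {beta,gamma,delta}; column 3 has {gamma} → alpha.
Cell (r4,c3): row 4 has {alpha,gamma,delta}; column 3 has {alpha,gamma} → beta.
Cell (r1,c3): row 1 has {alpha,beta,gamma}; column 3 has {alpha,beta,gamma} → delta.

gamma beta delta alpha / beta alpha gamma delta / delta gamma alpha beta / alpha delta beta gamma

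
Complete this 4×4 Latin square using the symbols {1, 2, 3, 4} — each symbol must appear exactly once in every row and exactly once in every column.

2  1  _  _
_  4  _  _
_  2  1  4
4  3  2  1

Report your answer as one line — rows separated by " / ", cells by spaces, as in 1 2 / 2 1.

2 1 4 3 / 1 4 3 2 / 3 2 1 4 / 4 3 2 1

(r1,c4): row 1 has {1,2}; column 4 has {1,4}, so it must be 3.
(r2,c3): row 2 has {4}; column 3 has {1,2}, so it must be 3.
(r2,c4): row 2 has {3,4}; column 4 has {1,3,4}, so it must be 2.
(r3,c1): row 3 has {1,2,4}; column 1 has {2,4}, so it must be 3.
(r1,c3): row 1 has {1,2,3}; column 3 has {1,2,3}, so it must be 4.
(r2,c1): row 2 has {2,3,4}; column 1 has {2,3,4}, so it must be 1.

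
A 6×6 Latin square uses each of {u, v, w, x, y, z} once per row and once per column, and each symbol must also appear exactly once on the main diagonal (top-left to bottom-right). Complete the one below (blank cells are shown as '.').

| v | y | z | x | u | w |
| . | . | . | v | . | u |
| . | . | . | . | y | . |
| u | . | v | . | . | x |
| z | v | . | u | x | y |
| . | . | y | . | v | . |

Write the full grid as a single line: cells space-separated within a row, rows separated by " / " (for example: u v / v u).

v y z x u w / y w x v z u / w x u z y v / u z v y w x / z v w u x y / x u y w v z

row 5 has {u,v,x,y,z}; column 3 has {v,y,z} — only w is left for (r5,c3).
row 6 has {v,y}; column 6 has {u,w,x,y}; the diagonal has {v,x} — only z is left for (r6,c6).
row 2 has {u,v}; column 2 has {v,y}; the diagonal has {v,x,z} — only w is left for (r2,c2).
row 2 has {u,v,w}; column 3 has {v,w,y,z} — only x is left for (r2,c3).
row 2 has {u,v,w,x}; column 5 has {u,v,x,y} — only z is left for (r2,c5).
row 3 has {y}; column 3 has {v,w,x,y,z}; the diagonal has {v,w,x,z} — only u is left for (r3,c3).
row 3 has {u,y}; column 6 has {u,w,x,y,z} — only v is left for (r3,c6).
row 4 has {u,v,x}; column 2 has {v,w,y} — only z is left for (r4,c2).
row 4 has {u,v,x,z}; column 4 has {u,v,x}; the diagonal has {u,v,w,x,z} — only y is left for (r4,c4).
row 4 has {u,v,x,y,z}; column 5 has {u,v,x,y,z} — only w is left for (r4,c5).
row 6 has {v,y,z}; column 4 has {u,v,x,y} — only w is left for (r6,c4).
row 2 has {u,v,w,x,z}; column 1 has {u,v,z} — only y is left for (r2,c1).
row 3 has {u,v,y}; column 2 has {v,w,y,z} — only x is left for (r3,c2).
row 3 has {u,v,x,y}; column 4 has {u,v,w,x,y} — only z is left for (r3,c4).
row 6 has {v,w,y,z}; column 1 has {u,v,y,z} — only x is left for (r6,c1).
row 6 has {v,w,x,y,z}; column 2 has {v,w,x,y,z} — only u is left for (r6,c2).
row 3 has {u,v,x,y,z}; column 1 has {u,v,x,y,z} — only w is left for (r3,c1).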